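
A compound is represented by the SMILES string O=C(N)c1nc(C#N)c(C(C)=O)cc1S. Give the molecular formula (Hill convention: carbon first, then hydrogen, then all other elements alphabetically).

C9H7N3O2S

Walk through each heavy atom and fill implicit hydrogens from standard valence (C 4, N 3, O 2, S 2, halogen 1); for lowercase aromatic atoms, an aromatic c carries 1 H when it has two neighbours and 0 H with three, and aromatic n carries 0 H:
  atom 1: O, bond orders sum to 2 (valence 2) → 0 H
  atom 2: C, bond orders sum to 4 (valence 4) → 0 H
  atom 3: N, bond orders sum to 1 (valence 3) → 2 H
  atom 4: aromatic c, 3 neighbours → 0 H
  atom 5: aromatic n, 2 neighbours → 0 H
  atom 6: aromatic c, 3 neighbours → 0 H
  atom 7: C, bond orders sum to 4 (valence 4) → 0 H
  atom 8: N, bond orders sum to 3 (valence 3) → 0 H
  atom 9: aromatic c, 3 neighbours → 0 H
  atom 10: C, bond orders sum to 4 (valence 4) → 0 H
  atom 11: C, bond orders sum to 1 (valence 4) → 3 H
  atom 12: O, bond orders sum to 2 (valence 2) → 0 H
  atom 13: aromatic c, 2 neighbours → 1 H
  atom 14: aromatic c, 3 neighbours → 0 H
  atom 15: S, bond orders sum to 1 (valence 2) → 1 H
Totals → C:9, H:7, N:3, O:2, S:1.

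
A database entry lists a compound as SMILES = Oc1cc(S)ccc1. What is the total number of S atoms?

1

Scan the SMILES for S atoms (remember two-letter symbols like Cl and Br are single atoms).
Sulfur count: 1.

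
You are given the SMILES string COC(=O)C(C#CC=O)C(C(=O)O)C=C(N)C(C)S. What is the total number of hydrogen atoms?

15

Walk through each heavy atom and fill implicit hydrogens from standard valence (C 4, N 3, O 2, S 2, halogen 1):
  atom 1: C, bond orders sum to 1 (valence 4) → 3 H
  atom 2: O, bond orders sum to 2 (valence 2) → 0 H
  atom 3: C, bond orders sum to 4 (valence 4) → 0 H
  atom 4: O, bond orders sum to 2 (valence 2) → 0 H
  atom 5: C, bond orders sum to 3 (valence 4) → 1 H
  atom 6: C, bond orders sum to 4 (valence 4) → 0 H
  atom 7: C, bond orders sum to 4 (valence 4) → 0 H
  atom 8: C, bond orders sum to 3 (valence 4) → 1 H
  atom 9: O, bond orders sum to 2 (valence 2) → 0 H
  atom 10: C, bond orders sum to 3 (valence 4) → 1 H
  atom 11: C, bond orders sum to 4 (valence 4) → 0 H
  atom 12: O, bond orders sum to 2 (valence 2) → 0 H
  atom 13: O, bond orders sum to 1 (valence 2) → 1 H
  atom 14: C, bond orders sum to 3 (valence 4) → 1 H
  atom 15: C, bond orders sum to 4 (valence 4) → 0 H
  atom 16: N, bond orders sum to 1 (valence 3) → 2 H
  atom 17: C, bond orders sum to 3 (valence 4) → 1 H
  atom 18: C, bond orders sum to 1 (valence 4) → 3 H
  atom 19: S, bond orders sum to 1 (valence 2) → 1 H
Total hydrogens: 15.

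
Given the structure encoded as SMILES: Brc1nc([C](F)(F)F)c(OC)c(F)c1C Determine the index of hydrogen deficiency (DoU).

4

Molecular formula: C8H6BrF4NO.
DoU = (2C + 2 + N − H − X) / 2, where X is the halogen count and O/S are ignored.
    = (2·8 + 2 + 1 − 6 − 5) / 2 = 8 / 2 = 4.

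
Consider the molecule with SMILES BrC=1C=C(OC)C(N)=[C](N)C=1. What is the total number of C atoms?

Count every carbon token in the SMILES (each C, including those in ring-closure positions and inside branches).
Carbon count: 7.

7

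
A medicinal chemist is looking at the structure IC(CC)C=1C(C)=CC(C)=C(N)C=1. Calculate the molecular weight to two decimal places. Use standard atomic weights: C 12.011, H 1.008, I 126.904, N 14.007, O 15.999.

First, the molecular formula is C11H16IN (counting implicit H from valence).
  C: 11 × 12.011 = 132.121
  H: 16 × 1.008 = 16.128
  I: 1 × 126.904 = 126.904
  N: 1 × 14.007 = 14.007
Sum: 11×12.011 + 16×1.008 + 1×126.904 + 1×14.007 = 289.160 → 289.16 g/mol.

289.16 g/mol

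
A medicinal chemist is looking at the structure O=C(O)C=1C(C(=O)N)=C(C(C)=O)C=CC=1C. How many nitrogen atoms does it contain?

Scan the SMILES for N atoms (remember two-letter symbols like Cl and Br are single atoms).
Nitrogen count: 1.

1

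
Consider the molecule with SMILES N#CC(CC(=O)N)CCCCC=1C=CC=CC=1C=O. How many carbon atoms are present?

Count every carbon token in the SMILES (each C, including those in ring-closure positions and inside branches).
Carbon count: 15.

15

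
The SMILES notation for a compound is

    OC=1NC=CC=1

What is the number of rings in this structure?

1

In SMILES, each pair of matching ring-closure digits denotes one ring-closing bond; the number of such bonds equals the number of independent rings.
Ring-closure bonds here: 1.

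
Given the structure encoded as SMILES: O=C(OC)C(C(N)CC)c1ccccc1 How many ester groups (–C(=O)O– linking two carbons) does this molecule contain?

1

The ester motif appears at heavy-atom position 2 in the SMILES.
Other groups present: 1 primary amine.
Ester count: 1.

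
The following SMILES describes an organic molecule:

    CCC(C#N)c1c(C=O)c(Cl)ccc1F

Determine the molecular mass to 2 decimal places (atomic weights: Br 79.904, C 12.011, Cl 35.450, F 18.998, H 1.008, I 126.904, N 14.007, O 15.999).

225.65 g/mol

First, the molecular formula is C11H9ClFNO (counting implicit H from valence).
  C: 11 × 12.011 = 132.121
  Cl: 1 × 35.450 = 35.450
  F: 1 × 18.998 = 18.998
  H: 9 × 1.008 = 9.072
  N: 1 × 14.007 = 14.007
  O: 1 × 15.999 = 15.999
Sum: 11×12.011 + 1×35.450 + 1×18.998 + 9×1.008 + 1×14.007 + 1×15.999 = 225.647 → 225.65 g/mol.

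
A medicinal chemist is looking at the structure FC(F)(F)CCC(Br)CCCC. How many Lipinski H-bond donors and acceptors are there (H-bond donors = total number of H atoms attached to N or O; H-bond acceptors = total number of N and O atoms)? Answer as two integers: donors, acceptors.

Donors: find every N or O and count the H atoms it carries.
  (no N or O atoms present)
Lipinski HBD = 0.
Acceptors: N atoms = 0, O atoms = 0 → HBA = 0.

0, 0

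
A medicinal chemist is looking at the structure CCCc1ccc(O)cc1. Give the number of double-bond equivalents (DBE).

4

Molecular formula: C9H12O.
DoU = (2C + 2 + N − H − X) / 2, where X is the halogen count and O/S are ignored.
    = (2·9 + 2 + 0 − 12 − 0) / 2 = 8 / 2 = 4.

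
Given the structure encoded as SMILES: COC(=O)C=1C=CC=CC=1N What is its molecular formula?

Walk through each heavy atom and fill implicit hydrogens from standard valence (C 4, N 3, O 2, S 2, halogen 1):
  atom 1: C, bond orders sum to 1 (valence 4) → 3 H
  atom 2: O, bond orders sum to 2 (valence 2) → 0 H
  atom 3: C, bond orders sum to 4 (valence 4) → 0 H
  atom 4: O, bond orders sum to 2 (valence 2) → 0 H
  atom 5: C, bond orders sum to 4 (valence 4) → 0 H
  atom 6: C, bond orders sum to 3 (valence 4) → 1 H
  atom 7: C, bond orders sum to 3 (valence 4) → 1 H
  atom 8: C, bond orders sum to 3 (valence 4) → 1 H
  atom 9: C, bond orders sum to 3 (valence 4) → 1 H
  atom 10: C, bond orders sum to 4 (valence 4) → 0 H
  atom 11: N, bond orders sum to 1 (valence 3) → 2 H
Totals → C:8, H:9, N:1, O:2.

C8H9NO2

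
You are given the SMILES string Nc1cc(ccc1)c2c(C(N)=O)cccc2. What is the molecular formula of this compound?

Walk through each heavy atom and fill implicit hydrogens from standard valence (C 4, N 3, O 2, S 2, halogen 1); for lowercase aromatic atoms, an aromatic c carries 1 H when it has two neighbours and 0 H with three, and aromatic n carries 0 H:
  atom 1: N, bond orders sum to 1 (valence 3) → 2 H
  atom 2: aromatic c, 3 neighbours → 0 H
  atom 3: aromatic c, 2 neighbours → 1 H
  atom 4: aromatic c, 3 neighbours → 0 H
  atom 5: aromatic c, 2 neighbours → 1 H
  atom 6: aromatic c, 2 neighbours → 1 H
  atom 7: aromatic c, 2 neighbours → 1 H
  atom 8: aromatic c, 3 neighbours → 0 H
  atom 9: aromatic c, 3 neighbours → 0 H
  atom 10: C, bond orders sum to 4 (valence 4) → 0 H
  atom 11: N, bond orders sum to 1 (valence 3) → 2 H
  atom 12: O, bond orders sum to 2 (valence 2) → 0 H
  atom 13: aromatic c, 2 neighbours → 1 H
  atom 14: aromatic c, 2 neighbours → 1 H
  atom 15: aromatic c, 2 neighbours → 1 H
  atom 16: aromatic c, 2 neighbours → 1 H
Totals → C:13, H:12, N:2, O:1.
In Hill order: C13H12N2O.

C13H12N2O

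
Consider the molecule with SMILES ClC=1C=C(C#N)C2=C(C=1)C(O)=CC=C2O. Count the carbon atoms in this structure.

Count every carbon token in the SMILES (each C, including those in ring-closure positions and inside branches).
Carbon count: 11.

11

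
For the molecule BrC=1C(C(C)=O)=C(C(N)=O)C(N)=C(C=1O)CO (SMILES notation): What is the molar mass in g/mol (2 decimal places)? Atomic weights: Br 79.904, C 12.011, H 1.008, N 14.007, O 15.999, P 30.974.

303.11 g/mol

First, the molecular formula is C10H11BrN2O4 (counting implicit H from valence).
  Br: 1 × 79.904 = 79.904
  C: 10 × 12.011 = 120.110
  H: 11 × 1.008 = 11.088
  N: 2 × 14.007 = 28.014
  O: 4 × 15.999 = 63.996
Sum: 1×79.904 + 10×12.011 + 11×1.008 + 2×14.007 + 4×15.999 = 303.112 → 303.11 g/mol.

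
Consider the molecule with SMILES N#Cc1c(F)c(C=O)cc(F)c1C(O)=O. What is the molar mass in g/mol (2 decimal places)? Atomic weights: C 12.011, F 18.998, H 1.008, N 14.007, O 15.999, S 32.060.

211.12 g/mol

First, the molecular formula is C9H3F2NO3 (counting implicit H from valence).
  C: 9 × 12.011 = 108.099
  F: 2 × 18.998 = 37.996
  H: 3 × 1.008 = 3.024
  N: 1 × 14.007 = 14.007
  O: 3 × 15.999 = 47.997
Sum: 9×12.011 + 2×18.998 + 3×1.008 + 1×14.007 + 3×15.999 = 211.123 → 211.12 g/mol.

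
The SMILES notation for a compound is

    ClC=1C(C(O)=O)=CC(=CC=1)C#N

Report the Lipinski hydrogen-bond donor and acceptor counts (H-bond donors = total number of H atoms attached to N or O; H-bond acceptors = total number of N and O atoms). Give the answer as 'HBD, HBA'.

1, 3

Donors: find every N or O and count the H atoms it carries.
  atom 5 (O): bond orders sum to 1 → 1 H
  atom 6 (O): bond orders sum to 2 → 0 H
  atom 12 (N): bond orders sum to 3 → 0 H
Lipinski HBD = 1.
Acceptors: N atoms = 1, O atoms = 2 → HBA = 3.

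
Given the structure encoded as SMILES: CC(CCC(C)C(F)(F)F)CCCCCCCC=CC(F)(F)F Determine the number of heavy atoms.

Every atom symbol written in the SMILES (organic subset) is one heavy atom; implicit H are not written.
Heavy atoms by element → C:17, F:6.
Total: 23.

23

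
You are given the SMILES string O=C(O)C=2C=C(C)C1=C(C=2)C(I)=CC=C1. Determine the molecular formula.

C12H9IO2

Walk through each heavy atom and fill implicit hydrogens from standard valence (C 4, N 3, O 2, S 2, halogen 1):
  atom 1: O, bond orders sum to 2 (valence 2) → 0 H
  atom 2: C, bond orders sum to 4 (valence 4) → 0 H
  atom 3: O, bond orders sum to 1 (valence 2) → 1 H
  atom 4: C, bond orders sum to 4 (valence 4) → 0 H
  atom 5: C, bond orders sum to 3 (valence 4) → 1 H
  atom 6: C, bond orders sum to 4 (valence 4) → 0 H
  atom 7: C, bond orders sum to 1 (valence 4) → 3 H
  atom 8: C, bond orders sum to 4 (valence 4) → 0 H
  atom 9: C, bond orders sum to 4 (valence 4) → 0 H
  atom 10: C, bond orders sum to 3 (valence 4) → 1 H
  atom 11: C, bond orders sum to 4 (valence 4) → 0 H
  atom 12: I (halogen, monovalent) → 0 H
  atom 13: C, bond orders sum to 3 (valence 4) → 1 H
  atom 14: C, bond orders sum to 3 (valence 4) → 1 H
  atom 15: C, bond orders sum to 3 (valence 4) → 1 H
Totals → C:12, H:9, I:1, O:2.
In Hill order: C12H9IO2.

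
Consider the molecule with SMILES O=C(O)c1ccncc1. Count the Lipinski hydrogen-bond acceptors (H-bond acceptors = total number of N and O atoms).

N atoms: 1; O atoms: 2.
Lipinski HBA = 1 + 2 = 3.

3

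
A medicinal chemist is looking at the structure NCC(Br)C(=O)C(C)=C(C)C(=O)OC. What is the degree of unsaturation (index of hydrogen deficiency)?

3

Degree of unsaturation = (number of rings) + (number of π bonds).
Ring closures in the SMILES: 0.
π bonds: 3 double bonds (each 1 DoU) → 3 DoU from unsaturation.
Total DoU = 0 + 3 = 3.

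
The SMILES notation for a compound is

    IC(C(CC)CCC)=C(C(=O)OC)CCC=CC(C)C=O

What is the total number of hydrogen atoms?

27

Walk through each heavy atom and fill implicit hydrogens from standard valence (C 4, N 3, O 2, S 2, halogen 1):
  atom 1: I (halogen, monovalent) → 0 H
  atom 2: C, bond orders sum to 4 (valence 4) → 0 H
  atom 3: C, bond orders sum to 3 (valence 4) → 1 H
  atom 4: C, bond orders sum to 2 (valence 4) → 2 H
  atom 5: C, bond orders sum to 1 (valence 4) → 3 H
  atom 6: C, bond orders sum to 2 (valence 4) → 2 H
  atom 7: C, bond orders sum to 2 (valence 4) → 2 H
  atom 8: C, bond orders sum to 1 (valence 4) → 3 H
  atom 9: C, bond orders sum to 4 (valence 4) → 0 H
  atom 10: C, bond orders sum to 4 (valence 4) → 0 H
  atom 11: O, bond orders sum to 2 (valence 2) → 0 H
  atom 12: O, bond orders sum to 2 (valence 2) → 0 H
  atom 13: C, bond orders sum to 1 (valence 4) → 3 H
  atom 14: C, bond orders sum to 2 (valence 4) → 2 H
  atom 15: C, bond orders sum to 2 (valence 4) → 2 H
  atom 16: C, bond orders sum to 3 (valence 4) → 1 H
  atom 17: C, bond orders sum to 3 (valence 4) → 1 H
  atom 18: C, bond orders sum to 3 (valence 4) → 1 H
  atom 19: C, bond orders sum to 1 (valence 4) → 3 H
  atom 20: C, bond orders sum to 3 (valence 4) → 1 H
  atom 21: O, bond orders sum to 2 (valence 2) → 0 H
Total hydrogens: 27.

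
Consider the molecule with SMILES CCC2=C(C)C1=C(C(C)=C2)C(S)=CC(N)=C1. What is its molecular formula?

C14H17NS

Walk through each heavy atom and fill implicit hydrogens from standard valence (C 4, N 3, O 2, S 2, halogen 1):
  atom 1: C, bond orders sum to 1 (valence 4) → 3 H
  atom 2: C, bond orders sum to 2 (valence 4) → 2 H
  atom 3: C, bond orders sum to 4 (valence 4) → 0 H
  atom 4: C, bond orders sum to 4 (valence 4) → 0 H
  atom 5: C, bond orders sum to 1 (valence 4) → 3 H
  atom 6: C, bond orders sum to 4 (valence 4) → 0 H
  atom 7: C, bond orders sum to 4 (valence 4) → 0 H
  atom 8: C, bond orders sum to 4 (valence 4) → 0 H
  atom 9: C, bond orders sum to 1 (valence 4) → 3 H
  atom 10: C, bond orders sum to 3 (valence 4) → 1 H
  atom 11: C, bond orders sum to 4 (valence 4) → 0 H
  atom 12: S, bond orders sum to 1 (valence 2) → 1 H
  atom 13: C, bond orders sum to 3 (valence 4) → 1 H
  atom 14: C, bond orders sum to 4 (valence 4) → 0 H
  atom 15: N, bond orders sum to 1 (valence 3) → 2 H
  atom 16: C, bond orders sum to 3 (valence 4) → 1 H
Totals → C:14, H:17, N:1, S:1.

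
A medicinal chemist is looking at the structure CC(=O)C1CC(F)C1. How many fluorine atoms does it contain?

Scan the SMILES for F atoms (remember two-letter symbols like Cl and Br are single atoms).
Fluorine count: 1.

1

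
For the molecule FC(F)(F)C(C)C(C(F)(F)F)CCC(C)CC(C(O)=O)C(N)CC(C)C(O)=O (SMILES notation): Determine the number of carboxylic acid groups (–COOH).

The carboxylic acid motif appears at heavy-atom positions 18, 26 in the SMILES.
Other groups present: 1 primary amine.
Carboxylic acid count: 2.

2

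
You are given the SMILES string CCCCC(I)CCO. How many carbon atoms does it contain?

7

Count every carbon token in the SMILES (each C, including those in ring-closure positions and inside branches).
Carbon count: 7.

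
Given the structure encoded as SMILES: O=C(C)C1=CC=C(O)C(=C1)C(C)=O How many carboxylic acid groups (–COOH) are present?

Scan the SMILES for the carboxylic acid motif — none present.
Groups that are present: 1 hydroxyl, 2 ketone.

0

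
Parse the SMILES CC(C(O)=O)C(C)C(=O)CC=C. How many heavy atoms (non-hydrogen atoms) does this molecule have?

12

Every atom symbol written in the SMILES (organic subset) is one heavy atom; implicit H are not written.
Heavy atoms by element → C:9, O:3.
Total: 12.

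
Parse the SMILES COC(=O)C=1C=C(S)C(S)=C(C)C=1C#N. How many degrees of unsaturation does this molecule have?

7

Degree of unsaturation = (number of rings) + (number of π bonds).
Ring closures in the SMILES: 1.
π bonds: 4 double bonds (each 1 DoU), 1 triple bond (each 2 DoU) → 6 DoU from unsaturation.
Total DoU = 1 + 6 = 7.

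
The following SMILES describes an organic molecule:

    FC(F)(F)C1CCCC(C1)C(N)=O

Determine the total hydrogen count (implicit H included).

Walk through each heavy atom and fill implicit hydrogens from standard valence (C 4, N 3, O 2, S 2, halogen 1):
  atom 1: F (halogen, monovalent) → 0 H
  atom 2: C, bond orders sum to 4 (valence 4) → 0 H
  atom 3: F (halogen, monovalent) → 0 H
  atom 4: F (halogen, monovalent) → 0 H
  atom 5: C, bond orders sum to 3 (valence 4) → 1 H
  atom 6: C, bond orders sum to 2 (valence 4) → 2 H
  atom 7: C, bond orders sum to 2 (valence 4) → 2 H
  atom 8: C, bond orders sum to 2 (valence 4) → 2 H
  atom 9: C, bond orders sum to 3 (valence 4) → 1 H
  atom 10: C, bond orders sum to 2 (valence 4) → 2 H
  atom 11: C, bond orders sum to 4 (valence 4) → 0 H
  atom 12: N, bond orders sum to 1 (valence 3) → 2 H
  atom 13: O, bond orders sum to 2 (valence 2) → 0 H
Total hydrogens: 12.

12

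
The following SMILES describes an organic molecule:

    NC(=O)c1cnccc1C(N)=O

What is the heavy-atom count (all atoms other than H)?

Every atom symbol written in the SMILES (organic subset) is one heavy atom; implicit H are not written.
Heavy atoms by element → C:7, N:3, O:2.
Total: 12.

12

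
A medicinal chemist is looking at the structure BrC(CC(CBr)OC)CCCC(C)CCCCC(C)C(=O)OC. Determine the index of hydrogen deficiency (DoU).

Molecular formula: C18H34Br2O3.
DoU = (2C + 2 + N − H − X) / 2, where X is the halogen count and O/S are ignored.
    = (2·18 + 2 + 0 − 34 − 2) / 2 = 2 / 2 = 1.

1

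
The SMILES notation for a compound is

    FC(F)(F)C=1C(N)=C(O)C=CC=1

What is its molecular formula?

Walk through each heavy atom and fill implicit hydrogens from standard valence (C 4, N 3, O 2, S 2, halogen 1):
  atom 1: F (halogen, monovalent) → 0 H
  atom 2: C, bond orders sum to 4 (valence 4) → 0 H
  atom 3: F (halogen, monovalent) → 0 H
  atom 4: F (halogen, monovalent) → 0 H
  atom 5: C, bond orders sum to 4 (valence 4) → 0 H
  atom 6: C, bond orders sum to 4 (valence 4) → 0 H
  atom 7: N, bond orders sum to 1 (valence 3) → 2 H
  atom 8: C, bond orders sum to 4 (valence 4) → 0 H
  atom 9: O, bond orders sum to 1 (valence 2) → 1 H
  atom 10: C, bond orders sum to 3 (valence 4) → 1 H
  atom 11: C, bond orders sum to 3 (valence 4) → 1 H
  atom 12: C, bond orders sum to 3 (valence 4) → 1 H
Totals → C:7, H:6, F:3, N:1, O:1.
In Hill order: C7H6F3NO.

C7H6F3NO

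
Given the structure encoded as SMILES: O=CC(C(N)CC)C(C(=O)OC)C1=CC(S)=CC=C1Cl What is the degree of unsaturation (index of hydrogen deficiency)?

6

Molecular formula: C14H18ClNO3S.
DoU = (2C + 2 + N − H − X) / 2, where X is the halogen count and O/S are ignored.
    = (2·14 + 2 + 1 − 18 − 1) / 2 = 12 / 2 = 6.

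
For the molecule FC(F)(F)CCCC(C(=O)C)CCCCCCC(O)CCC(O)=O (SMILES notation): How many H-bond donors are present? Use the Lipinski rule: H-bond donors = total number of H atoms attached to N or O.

2

Donors: find every N or O and count the H atoms it carries.
  atom 10 (O): bond orders sum to 2 → 0 H
  atom 19 (O): bond orders sum to 1 → 1 H
  atom 23 (O): bond orders sum to 1 → 1 H
  atom 24 (O): bond orders sum to 2 → 0 H
Lipinski HBD = 2.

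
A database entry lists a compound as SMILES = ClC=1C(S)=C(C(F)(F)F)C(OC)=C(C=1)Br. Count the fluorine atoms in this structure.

3

Scan the SMILES for F atoms (remember two-letter symbols like Cl and Br are single atoms).
Fluorine count: 3.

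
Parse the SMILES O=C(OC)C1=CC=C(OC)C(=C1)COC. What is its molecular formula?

Walk through each heavy atom and fill implicit hydrogens from standard valence (C 4, N 3, O 2, S 2, halogen 1):
  atom 1: O, bond orders sum to 2 (valence 2) → 0 H
  atom 2: C, bond orders sum to 4 (valence 4) → 0 H
  atom 3: O, bond orders sum to 2 (valence 2) → 0 H
  atom 4: C, bond orders sum to 1 (valence 4) → 3 H
  atom 5: C, bond orders sum to 4 (valence 4) → 0 H
  atom 6: C, bond orders sum to 3 (valence 4) → 1 H
  atom 7: C, bond orders sum to 3 (valence 4) → 1 H
  atom 8: C, bond orders sum to 4 (valence 4) → 0 H
  atom 9: O, bond orders sum to 2 (valence 2) → 0 H
  atom 10: C, bond orders sum to 1 (valence 4) → 3 H
  atom 11: C, bond orders sum to 4 (valence 4) → 0 H
  atom 12: C, bond orders sum to 3 (valence 4) → 1 H
  atom 13: C, bond orders sum to 2 (valence 4) → 2 H
  atom 14: O, bond orders sum to 2 (valence 2) → 0 H
  atom 15: C, bond orders sum to 1 (valence 4) → 3 H
Totals → C:11, H:14, O:4.
In Hill order: C11H14O4.

C11H14O4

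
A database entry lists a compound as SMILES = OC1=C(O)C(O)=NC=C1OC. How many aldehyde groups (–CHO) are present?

0

Scan the SMILES for the aldehyde motif — none present.
Groups that are present: 1 ether, 3 hydroxyl.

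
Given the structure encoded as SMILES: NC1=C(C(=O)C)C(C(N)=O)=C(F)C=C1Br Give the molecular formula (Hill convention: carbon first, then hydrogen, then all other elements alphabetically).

C9H8BrFN2O2

Walk through each heavy atom and fill implicit hydrogens from standard valence (C 4, N 3, O 2, S 2, halogen 1):
  atom 1: N, bond orders sum to 1 (valence 3) → 2 H
  atom 2: C, bond orders sum to 4 (valence 4) → 0 H
  atom 3: C, bond orders sum to 4 (valence 4) → 0 H
  atom 4: C, bond orders sum to 4 (valence 4) → 0 H
  atom 5: O, bond orders sum to 2 (valence 2) → 0 H
  atom 6: C, bond orders sum to 1 (valence 4) → 3 H
  atom 7: C, bond orders sum to 4 (valence 4) → 0 H
  atom 8: C, bond orders sum to 4 (valence 4) → 0 H
  atom 9: N, bond orders sum to 1 (valence 3) → 2 H
  atom 10: O, bond orders sum to 2 (valence 2) → 0 H
  atom 11: C, bond orders sum to 4 (valence 4) → 0 H
  atom 12: F (halogen, monovalent) → 0 H
  atom 13: C, bond orders sum to 3 (valence 4) → 1 H
  atom 14: C, bond orders sum to 4 (valence 4) → 0 H
  atom 15: Br (halogen, monovalent) → 0 H
Totals → C:9, H:8, Br:1, F:1, N:2, O:2.
In Hill order: C9H8BrFN2O2.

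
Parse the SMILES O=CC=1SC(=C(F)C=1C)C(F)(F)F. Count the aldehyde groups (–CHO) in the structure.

1

The aldehyde motif appears at heavy-atom position 2 in the SMILES.
Aldehyde count: 1.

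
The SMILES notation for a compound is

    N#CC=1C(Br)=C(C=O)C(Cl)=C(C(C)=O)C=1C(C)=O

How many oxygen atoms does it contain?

3

Scan the SMILES for O atoms (remember two-letter symbols like Cl and Br are single atoms).
Oxygen count: 3.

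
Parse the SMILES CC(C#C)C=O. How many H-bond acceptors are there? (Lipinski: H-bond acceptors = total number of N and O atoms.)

1

N atoms: 0; O atoms: 1.
Lipinski HBA = 0 + 1 = 1.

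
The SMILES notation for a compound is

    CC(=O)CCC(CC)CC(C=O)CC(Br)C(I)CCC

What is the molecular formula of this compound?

Walk through each heavy atom and fill implicit hydrogens from standard valence (C 4, N 3, O 2, S 2, halogen 1):
  atom 1: C, bond orders sum to 1 (valence 4) → 3 H
  atom 2: C, bond orders sum to 4 (valence 4) → 0 H
  atom 3: O, bond orders sum to 2 (valence 2) → 0 H
  atom 4: C, bond orders sum to 2 (valence 4) → 2 H
  atom 5: C, bond orders sum to 2 (valence 4) → 2 H
  atom 6: C, bond orders sum to 3 (valence 4) → 1 H
  atom 7: C, bond orders sum to 2 (valence 4) → 2 H
  atom 8: C, bond orders sum to 1 (valence 4) → 3 H
  atom 9: C, bond orders sum to 2 (valence 4) → 2 H
  atom 10: C, bond orders sum to 3 (valence 4) → 1 H
  atom 11: C, bond orders sum to 3 (valence 4) → 1 H
  atom 12: O, bond orders sum to 2 (valence 2) → 0 H
  atom 13: C, bond orders sum to 2 (valence 4) → 2 H
  atom 14: C, bond orders sum to 3 (valence 4) → 1 H
  atom 15: Br (halogen, monovalent) → 0 H
  atom 16: C, bond orders sum to 3 (valence 4) → 1 H
  atom 17: I (halogen, monovalent) → 0 H
  atom 18: C, bond orders sum to 2 (valence 4) → 2 H
  atom 19: C, bond orders sum to 2 (valence 4) → 2 H
  atom 20: C, bond orders sum to 1 (valence 4) → 3 H
Totals → C:16, H:28, Br:1, I:1, O:2.
In Hill order: C16H28BrIO2.

C16H28BrIO2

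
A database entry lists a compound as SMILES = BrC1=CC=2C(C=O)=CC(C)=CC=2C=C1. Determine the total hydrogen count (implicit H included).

9

Walk through each heavy atom and fill implicit hydrogens from standard valence (C 4, N 3, O 2, S 2, halogen 1):
  atom 1: Br (halogen, monovalent) → 0 H
  atom 2: C, bond orders sum to 4 (valence 4) → 0 H
  atom 3: C, bond orders sum to 3 (valence 4) → 1 H
  atom 4: C, bond orders sum to 4 (valence 4) → 0 H
  atom 5: C, bond orders sum to 4 (valence 4) → 0 H
  atom 6: C, bond orders sum to 3 (valence 4) → 1 H
  atom 7: O, bond orders sum to 2 (valence 2) → 0 H
  atom 8: C, bond orders sum to 3 (valence 4) → 1 H
  atom 9: C, bond orders sum to 4 (valence 4) → 0 H
  atom 10: C, bond orders sum to 1 (valence 4) → 3 H
  atom 11: C, bond orders sum to 3 (valence 4) → 1 H
  atom 12: C, bond orders sum to 4 (valence 4) → 0 H
  atom 13: C, bond orders sum to 3 (valence 4) → 1 H
  atom 14: C, bond orders sum to 3 (valence 4) → 1 H
Total hydrogens: 9.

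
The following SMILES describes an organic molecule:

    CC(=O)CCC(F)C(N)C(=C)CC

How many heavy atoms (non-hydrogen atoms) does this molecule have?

Every atom symbol written in the SMILES (organic subset) is one heavy atom; implicit H are not written.
Heavy atoms by element → C:10, F:1, N:1, O:1.
Total: 13.

13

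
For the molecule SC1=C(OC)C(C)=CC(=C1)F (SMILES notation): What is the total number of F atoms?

1

Scan the SMILES for F atoms (remember two-letter symbols like Cl and Br are single atoms).
Fluorine count: 1.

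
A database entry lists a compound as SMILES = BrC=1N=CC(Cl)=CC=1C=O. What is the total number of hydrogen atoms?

3

Walk through each heavy atom and fill implicit hydrogens from standard valence (C 4, N 3, O 2, S 2, halogen 1):
  atom 1: Br (halogen, monovalent) → 0 H
  atom 2: C, bond orders sum to 4 (valence 4) → 0 H
  atom 3: N, bond orders sum to 3 (valence 3) → 0 H
  atom 4: C, bond orders sum to 3 (valence 4) → 1 H
  atom 5: C, bond orders sum to 4 (valence 4) → 0 H
  atom 6: Cl (halogen, monovalent) → 0 H
  atom 7: C, bond orders sum to 3 (valence 4) → 1 H
  atom 8: C, bond orders sum to 4 (valence 4) → 0 H
  atom 9: C, bond orders sum to 3 (valence 4) → 1 H
  atom 10: O, bond orders sum to 2 (valence 2) → 0 H
Total hydrogens: 3.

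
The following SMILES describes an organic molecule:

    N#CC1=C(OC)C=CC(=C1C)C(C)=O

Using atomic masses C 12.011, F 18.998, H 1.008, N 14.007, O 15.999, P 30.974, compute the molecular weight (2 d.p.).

First, the molecular formula is C11H11NO2 (counting implicit H from valence).
  C: 11 × 12.011 = 132.121
  H: 11 × 1.008 = 11.088
  N: 1 × 14.007 = 14.007
  O: 2 × 15.999 = 31.998
Sum: 11×12.011 + 11×1.008 + 1×14.007 + 2×15.999 = 189.214 → 189.21 g/mol.

189.21 g/mol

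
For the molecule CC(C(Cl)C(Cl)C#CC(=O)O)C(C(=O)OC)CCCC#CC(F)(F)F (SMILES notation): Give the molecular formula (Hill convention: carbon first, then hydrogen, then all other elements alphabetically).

Walk through each heavy atom and fill implicit hydrogens from standard valence (C 4, N 3, O 2, S 2, halogen 1):
  atom 1: C, bond orders sum to 1 (valence 4) → 3 H
  atom 2: C, bond orders sum to 3 (valence 4) → 1 H
  atom 3: C, bond orders sum to 3 (valence 4) → 1 H
  atom 4: Cl (halogen, monovalent) → 0 H
  atom 5: C, bond orders sum to 3 (valence 4) → 1 H
  atom 6: Cl (halogen, monovalent) → 0 H
  atom 7: C, bond orders sum to 4 (valence 4) → 0 H
  atom 8: C, bond orders sum to 4 (valence 4) → 0 H
  atom 9: C, bond orders sum to 4 (valence 4) → 0 H
  atom 10: O, bond orders sum to 2 (valence 2) → 0 H
  atom 11: O, bond orders sum to 1 (valence 2) → 1 H
  atom 12: C, bond orders sum to 3 (valence 4) → 1 H
  atom 13: C, bond orders sum to 4 (valence 4) → 0 H
  atom 14: O, bond orders sum to 2 (valence 2) → 0 H
  atom 15: O, bond orders sum to 2 (valence 2) → 0 H
  atom 16: C, bond orders sum to 1 (valence 4) → 3 H
  atom 17: C, bond orders sum to 2 (valence 4) → 2 H
  atom 18: C, bond orders sum to 2 (valence 4) → 2 H
  atom 19: C, bond orders sum to 2 (valence 4) → 2 H
  atom 20: C, bond orders sum to 4 (valence 4) → 0 H
  atom 21: C, bond orders sum to 4 (valence 4) → 0 H
  atom 22: C, bond orders sum to 4 (valence 4) → 0 H
  atom 23: F (halogen, monovalent) → 0 H
  atom 24: F (halogen, monovalent) → 0 H
  atom 25: F (halogen, monovalent) → 0 H
Totals → C:16, H:17, Cl:2, F:3, O:4.

C16H17Cl2F3O4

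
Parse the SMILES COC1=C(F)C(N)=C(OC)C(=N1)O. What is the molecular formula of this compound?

Walk through each heavy atom and fill implicit hydrogens from standard valence (C 4, N 3, O 2, S 2, halogen 1):
  atom 1: C, bond orders sum to 1 (valence 4) → 3 H
  atom 2: O, bond orders sum to 2 (valence 2) → 0 H
  atom 3: C, bond orders sum to 4 (valence 4) → 0 H
  atom 4: C, bond orders sum to 4 (valence 4) → 0 H
  atom 5: F (halogen, monovalent) → 0 H
  atom 6: C, bond orders sum to 4 (valence 4) → 0 H
  atom 7: N, bond orders sum to 1 (valence 3) → 2 H
  atom 8: C, bond orders sum to 4 (valence 4) → 0 H
  atom 9: O, bond orders sum to 2 (valence 2) → 0 H
  atom 10: C, bond orders sum to 1 (valence 4) → 3 H
  atom 11: C, bond orders sum to 4 (valence 4) → 0 H
  atom 12: N, bond orders sum to 3 (valence 3) → 0 H
  atom 13: O, bond orders sum to 1 (valence 2) → 1 H
Totals → C:7, H:9, F:1, N:2, O:3.

C7H9FN2O3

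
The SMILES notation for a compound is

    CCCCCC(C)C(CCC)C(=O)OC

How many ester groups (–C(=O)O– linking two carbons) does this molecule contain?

1

The ester motif appears at heavy-atom position 12 in the SMILES.
Ester count: 1.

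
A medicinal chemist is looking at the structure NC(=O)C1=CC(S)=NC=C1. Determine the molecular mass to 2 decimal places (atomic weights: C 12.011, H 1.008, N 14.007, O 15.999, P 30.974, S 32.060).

154.19 g/mol

First, the molecular formula is C6H6N2OS (counting implicit H from valence).
  C: 6 × 12.011 = 72.066
  H: 6 × 1.008 = 6.048
  N: 2 × 14.007 = 28.014
  O: 1 × 15.999 = 15.999
  S: 1 × 32.060 = 32.060
Sum: 6×12.011 + 6×1.008 + 2×14.007 + 1×15.999 + 1×32.060 = 154.187 → 154.19 g/mol.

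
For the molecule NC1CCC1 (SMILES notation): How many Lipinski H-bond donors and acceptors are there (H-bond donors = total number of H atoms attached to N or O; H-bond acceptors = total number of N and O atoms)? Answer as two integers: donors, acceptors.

Donors: find every N or O and count the H atoms it carries.
  atom 1 (N): bond orders sum to 1 → 2 H
Lipinski HBD = 2.
Acceptors: N atoms = 1, O atoms = 0 → HBA = 1.

2, 1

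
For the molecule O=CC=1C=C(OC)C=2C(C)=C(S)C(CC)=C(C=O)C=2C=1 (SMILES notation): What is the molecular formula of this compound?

Walk through each heavy atom and fill implicit hydrogens from standard valence (C 4, N 3, O 2, S 2, halogen 1):
  atom 1: O, bond orders sum to 2 (valence 2) → 0 H
  atom 2: C, bond orders sum to 3 (valence 4) → 1 H
  atom 3: C, bond orders sum to 4 (valence 4) → 0 H
  atom 4: C, bond orders sum to 3 (valence 4) → 1 H
  atom 5: C, bond orders sum to 4 (valence 4) → 0 H
  atom 6: O, bond orders sum to 2 (valence 2) → 0 H
  atom 7: C, bond orders sum to 1 (valence 4) → 3 H
  atom 8: C, bond orders sum to 4 (valence 4) → 0 H
  atom 9: C, bond orders sum to 4 (valence 4) → 0 H
  atom 10: C, bond orders sum to 1 (valence 4) → 3 H
  atom 11: C, bond orders sum to 4 (valence 4) → 0 H
  atom 12: S, bond orders sum to 1 (valence 2) → 1 H
  atom 13: C, bond orders sum to 4 (valence 4) → 0 H
  atom 14: C, bond orders sum to 2 (valence 4) → 2 H
  atom 15: C, bond orders sum to 1 (valence 4) → 3 H
  atom 16: C, bond orders sum to 4 (valence 4) → 0 H
  atom 17: C, bond orders sum to 3 (valence 4) → 1 H
  atom 18: O, bond orders sum to 2 (valence 2) → 0 H
  atom 19: C, bond orders sum to 4 (valence 4) → 0 H
  atom 20: C, bond orders sum to 3 (valence 4) → 1 H
Totals → C:16, H:16, O:3, S:1.

C16H16O3S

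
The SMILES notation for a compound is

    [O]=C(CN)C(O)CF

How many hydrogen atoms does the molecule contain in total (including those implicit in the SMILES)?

Walk through each heavy atom and fill implicit hydrogens from standard valence (C 4, N 3, O 2, S 2, halogen 1):
  atom 1: O with explicit H count 0
  atom 2: C, bond orders sum to 4 (valence 4) → 0 H
  atom 3: C, bond orders sum to 2 (valence 4) → 2 H
  atom 4: N, bond orders sum to 1 (valence 3) → 2 H
  atom 5: C, bond orders sum to 3 (valence 4) → 1 H
  atom 6: O, bond orders sum to 1 (valence 2) → 1 H
  atom 7: C, bond orders sum to 2 (valence 4) → 2 H
  atom 8: F (halogen, monovalent) → 0 H
Total hydrogens: 8.

8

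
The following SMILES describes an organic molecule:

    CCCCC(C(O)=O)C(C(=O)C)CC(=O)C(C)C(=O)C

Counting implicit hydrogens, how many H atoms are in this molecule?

Walk through each heavy atom and fill implicit hydrogens from standard valence (C 4, N 3, O 2, S 2, halogen 1):
  atom 1: C, bond orders sum to 1 (valence 4) → 3 H
  atom 2: C, bond orders sum to 2 (valence 4) → 2 H
  atom 3: C, bond orders sum to 2 (valence 4) → 2 H
  atom 4: C, bond orders sum to 2 (valence 4) → 2 H
  atom 5: C, bond orders sum to 3 (valence 4) → 1 H
  atom 6: C, bond orders sum to 4 (valence 4) → 0 H
  atom 7: O, bond orders sum to 1 (valence 2) → 1 H
  atom 8: O, bond orders sum to 2 (valence 2) → 0 H
  atom 9: C, bond orders sum to 3 (valence 4) → 1 H
  atom 10: C, bond orders sum to 4 (valence 4) → 0 H
  atom 11: O, bond orders sum to 2 (valence 2) → 0 H
  atom 12: C, bond orders sum to 1 (valence 4) → 3 H
  atom 13: C, bond orders sum to 2 (valence 4) → 2 H
  atom 14: C, bond orders sum to 4 (valence 4) → 0 H
  atom 15: O, bond orders sum to 2 (valence 2) → 0 H
  atom 16: C, bond orders sum to 3 (valence 4) → 1 H
  atom 17: C, bond orders sum to 1 (valence 4) → 3 H
  atom 18: C, bond orders sum to 4 (valence 4) → 0 H
  atom 19: O, bond orders sum to 2 (valence 2) → 0 H
  atom 20: C, bond orders sum to 1 (valence 4) → 3 H
Total hydrogens: 24.

24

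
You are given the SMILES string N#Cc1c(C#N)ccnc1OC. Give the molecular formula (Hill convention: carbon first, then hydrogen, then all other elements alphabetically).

Walk through each heavy atom and fill implicit hydrogens from standard valence (C 4, N 3, O 2, S 2, halogen 1); for lowercase aromatic atoms, an aromatic c carries 1 H when it has two neighbours and 0 H with three, and aromatic n carries 0 H:
  atom 1: N, bond orders sum to 3 (valence 3) → 0 H
  atom 2: C, bond orders sum to 4 (valence 4) → 0 H
  atom 3: aromatic c, 3 neighbours → 0 H
  atom 4: aromatic c, 3 neighbours → 0 H
  atom 5: C, bond orders sum to 4 (valence 4) → 0 H
  atom 6: N, bond orders sum to 3 (valence 3) → 0 H
  atom 7: aromatic c, 2 neighbours → 1 H
  atom 8: aromatic c, 2 neighbours → 1 H
  atom 9: aromatic n, 2 neighbours → 0 H
  atom 10: aromatic c, 3 neighbours → 0 H
  atom 11: O, bond orders sum to 2 (valence 2) → 0 H
  atom 12: C, bond orders sum to 1 (valence 4) → 3 H
Totals → C:8, H:5, N:3, O:1.
In Hill order: C8H5N3O.

C8H5N3O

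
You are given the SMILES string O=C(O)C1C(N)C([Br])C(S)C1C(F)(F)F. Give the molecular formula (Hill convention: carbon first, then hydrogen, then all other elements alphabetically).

Walk through each heavy atom and fill implicit hydrogens from standard valence (C 4, N 3, O 2, S 2, halogen 1):
  atom 1: O, bond orders sum to 2 (valence 2) → 0 H
  atom 2: C, bond orders sum to 4 (valence 4) → 0 H
  atom 3: O, bond orders sum to 1 (valence 2) → 1 H
  atom 4: C, bond orders sum to 3 (valence 4) → 1 H
  atom 5: C, bond orders sum to 3 (valence 4) → 1 H
  atom 6: N, bond orders sum to 1 (valence 3) → 2 H
  atom 7: C, bond orders sum to 3 (valence 4) → 1 H
  atom 8: Br with explicit H count 0
  atom 9: C, bond orders sum to 3 (valence 4) → 1 H
  atom 10: S, bond orders sum to 1 (valence 2) → 1 H
  atom 11: C, bond orders sum to 3 (valence 4) → 1 H
  atom 12: C, bond orders sum to 4 (valence 4) → 0 H
  atom 13: F (halogen, monovalent) → 0 H
  atom 14: F (halogen, monovalent) → 0 H
  atom 15: F (halogen, monovalent) → 0 H
Totals → C:7, H:9, Br:1, F:3, N:1, O:2, S:1.
In Hill order: C7H9BrF3NO2S.

C7H9BrF3NO2S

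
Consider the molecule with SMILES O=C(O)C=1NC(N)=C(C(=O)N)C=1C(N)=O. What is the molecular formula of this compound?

C7H8N4O4

Walk through each heavy atom and fill implicit hydrogens from standard valence (C 4, N 3, O 2, S 2, halogen 1):
  atom 1: O, bond orders sum to 2 (valence 2) → 0 H
  atom 2: C, bond orders sum to 4 (valence 4) → 0 H
  atom 3: O, bond orders sum to 1 (valence 2) → 1 H
  atom 4: C, bond orders sum to 4 (valence 4) → 0 H
  atom 5: N, bond orders sum to 2 (valence 3) → 1 H
  atom 6: C, bond orders sum to 4 (valence 4) → 0 H
  atom 7: N, bond orders sum to 1 (valence 3) → 2 H
  atom 8: C, bond orders sum to 4 (valence 4) → 0 H
  atom 9: C, bond orders sum to 4 (valence 4) → 0 H
  atom 10: O, bond orders sum to 2 (valence 2) → 0 H
  atom 11: N, bond orders sum to 1 (valence 3) → 2 H
  atom 12: C, bond orders sum to 4 (valence 4) → 0 H
  atom 13: C, bond orders sum to 4 (valence 4) → 0 H
  atom 14: N, bond orders sum to 1 (valence 3) → 2 H
  atom 15: O, bond orders sum to 2 (valence 2) → 0 H
Totals → C:7, H:8, N:4, O:4.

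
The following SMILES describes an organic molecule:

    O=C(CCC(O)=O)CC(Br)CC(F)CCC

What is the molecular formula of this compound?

C11H18BrFO3

Walk through each heavy atom and fill implicit hydrogens from standard valence (C 4, N 3, O 2, S 2, halogen 1):
  atom 1: O, bond orders sum to 2 (valence 2) → 0 H
  atom 2: C, bond orders sum to 4 (valence 4) → 0 H
  atom 3: C, bond orders sum to 2 (valence 4) → 2 H
  atom 4: C, bond orders sum to 2 (valence 4) → 2 H
  atom 5: C, bond orders sum to 4 (valence 4) → 0 H
  atom 6: O, bond orders sum to 1 (valence 2) → 1 H
  atom 7: O, bond orders sum to 2 (valence 2) → 0 H
  atom 8: C, bond orders sum to 2 (valence 4) → 2 H
  atom 9: C, bond orders sum to 3 (valence 4) → 1 H
  atom 10: Br (halogen, monovalent) → 0 H
  atom 11: C, bond orders sum to 2 (valence 4) → 2 H
  atom 12: C, bond orders sum to 3 (valence 4) → 1 H
  atom 13: F (halogen, monovalent) → 0 H
  atom 14: C, bond orders sum to 2 (valence 4) → 2 H
  atom 15: C, bond orders sum to 2 (valence 4) → 2 H
  atom 16: C, bond orders sum to 1 (valence 4) → 3 H
Totals → C:11, H:18, Br:1, F:1, O:3.
In Hill order: C11H18BrFO3.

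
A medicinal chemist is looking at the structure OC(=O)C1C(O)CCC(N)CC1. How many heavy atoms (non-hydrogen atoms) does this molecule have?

12

Every atom symbol written in the SMILES (organic subset) is one heavy atom; implicit H are not written.
Heavy atoms by element → C:8, N:1, O:3.
Total: 12.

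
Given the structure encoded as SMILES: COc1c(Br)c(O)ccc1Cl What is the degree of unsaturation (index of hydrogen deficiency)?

Molecular formula: C7H6BrClO2.
DoU = (2C + 2 + N − H − X) / 2, where X is the halogen count and O/S are ignored.
    = (2·7 + 2 + 0 − 6 − 2) / 2 = 8 / 2 = 4.

4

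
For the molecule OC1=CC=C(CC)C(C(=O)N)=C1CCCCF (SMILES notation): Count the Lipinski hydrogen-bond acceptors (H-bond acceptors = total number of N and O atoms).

N atoms: 1; O atoms: 2.
Lipinski HBA = 1 + 2 = 3.

3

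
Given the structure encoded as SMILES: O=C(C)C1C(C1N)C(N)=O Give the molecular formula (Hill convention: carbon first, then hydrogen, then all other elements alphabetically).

Walk through each heavy atom and fill implicit hydrogens from standard valence (C 4, N 3, O 2, S 2, halogen 1):
  atom 1: O, bond orders sum to 2 (valence 2) → 0 H
  atom 2: C, bond orders sum to 4 (valence 4) → 0 H
  atom 3: C, bond orders sum to 1 (valence 4) → 3 H
  atom 4: C, bond orders sum to 3 (valence 4) → 1 H
  atom 5: C, bond orders sum to 3 (valence 4) → 1 H
  atom 6: C, bond orders sum to 3 (valence 4) → 1 H
  atom 7: N, bond orders sum to 1 (valence 3) → 2 H
  atom 8: C, bond orders sum to 4 (valence 4) → 0 H
  atom 9: N, bond orders sum to 1 (valence 3) → 2 H
  atom 10: O, bond orders sum to 2 (valence 2) → 0 H
Totals → C:6, H:10, N:2, O:2.
In Hill order: C6H10N2O2.

C6H10N2O2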